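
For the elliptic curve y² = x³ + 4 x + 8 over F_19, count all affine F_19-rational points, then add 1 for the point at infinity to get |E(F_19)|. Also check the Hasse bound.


Affine points = {(2, 9), (2, 10), (3, 3), (3, 16), (5, 1), (5, 18), (6, 1), (6, 18), (8, 1), (8, 18), (12, 6), (12, 13), (15, 2), (15, 17), (16, 8), (16, 11), (17, 7), (17, 12)}; affine count = 18; |E(F_19)| = 19.

Discriminant check: Δ ∝ 4a³ + 27b² = 4·4³ + 27·8² = 4·64 + 27·64 ≡ 8 (mod 19). Nonzero ⇒ E is nonsingular.
For each x ∈ F_19, compute rhs = x³ + 4·x + 8 mod 19, then count y ∈ F_19 with y² ≡ rhs.
  x = 0: rhs = 8, matching y values: none (0 points).
  x = 1: rhs = 13, matching y values: none (0 points).
  x = 2: rhs = 5, matching y values: 9, 10 (2 points).
  x = 3: rhs = 9, matching y values: 3, 16 (2 points).
  x = 4: rhs = 12, matching y values: none (0 points).
  x = 5: rhs = 1, matching y values: 1, 18 (2 points).
  x = 6: rhs = 1, matching y values: 1, 18 (2 points).
  x = 7: rhs = 18, matching y values: none (0 points).
  x = 8: rhs = 1, matching y values: 1, 18 (2 points).
  x = 9: rhs = 13, matching y values: none (0 points).
  x = 10: rhs = 3, matching y values: none (0 points).
  x = 11: rhs = 15, matching y values: none (0 points).
  x = 12: rhs = 17, matching y values: 6, 13 (2 points).
  x = 13: rhs = 15, matching y values: none (0 points).
  x = 14: rhs = 15, matching y values: none (0 points).
  x = 15: rhs = 4, matching y values: 2, 17 (2 points).
  x = 16: rhs = 7, matching y values: 8, 11 (2 points).
  x = 17: rhs = 11, matching y values: 7, 12 (2 points).
  x = 18: rhs = 3, matching y values: none (0 points).
Total affine count: 18.
Full point count |E(F_19)| = 18 + 1 = 19.
Hasse bound: |19 − (19+1)| = |-1| = 1 ≤ 2√19 ≈ 8.7178 ✓.


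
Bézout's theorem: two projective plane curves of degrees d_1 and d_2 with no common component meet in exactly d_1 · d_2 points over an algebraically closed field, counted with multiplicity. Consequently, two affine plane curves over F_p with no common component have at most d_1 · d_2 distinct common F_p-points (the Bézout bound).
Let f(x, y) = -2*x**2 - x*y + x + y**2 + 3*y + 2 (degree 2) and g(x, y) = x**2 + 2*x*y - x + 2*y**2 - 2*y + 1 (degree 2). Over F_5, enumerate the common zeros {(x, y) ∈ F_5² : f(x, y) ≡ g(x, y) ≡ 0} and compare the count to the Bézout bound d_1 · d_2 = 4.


Common zeros: {(0, 4)}; count = 1; Bézout bound = 4.

deg(f) = 2, deg(g) = 2, so Bézout bound = 4.
Scan x ∈ F_5. For each x, list the y ∈ F_5 with f(x, y) ≡ 0 and those with g(x, y) ≡ 0 (mod 5); the common zeros in that column are the intersection.
  x = 0: f ≡ 0 at y ∈ {3, 4}; g ≡ 0 at y ∈ {2, 4}; common: {4}.
  x = 1: f ≡ 0 at y ∈ {4}; g ≡ 0 at y ∈ ∅; common: ∅.
  x = 2: f ≡ 0 at y ∈ ∅; g ≡ 0 at y ∈ {2}; common: ∅.
  x = 3: f ≡ 0 at y ∈ ∅; g ≡ 0 at y ∈ {4}; common: ∅.
  x = 4: f ≡ 0 at y ∈ {3}; g ≡ 0 at y ∈ ∅; common: ∅.
Collecting: common zeros = {(0, 4)}, so the count is 1.
Comparison with the Bézout bound: 1 ≤ 4 = deg(f)·deg(g), as expected for curves with no common component (the affine F_5-count falls short of the bound because intersections may lie at infinity, over extension fields, or carry multiplicity).


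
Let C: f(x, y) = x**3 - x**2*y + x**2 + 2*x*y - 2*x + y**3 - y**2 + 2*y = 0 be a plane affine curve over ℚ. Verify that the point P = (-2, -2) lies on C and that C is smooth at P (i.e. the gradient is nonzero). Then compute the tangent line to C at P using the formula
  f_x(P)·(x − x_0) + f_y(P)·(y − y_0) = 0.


Tangent line at P: -6*x + 10*y + 8 = 0.

Step 1: f(-2, -2) = 0, so P lies on C.
Step 2: partial derivatives
  f_x(x, y) = 3*x**2 - 2*x*y + 2*x + 2*y - 2, f_y(x, y) = -x**2 + 2*x + 3*y**2 - 2*y + 2.
  f_x(P) = -6, f_y(P) = 10 (gradient nonzero, so P is smooth).
Step 3: tangent line at P: -6·(x − -2) + 10·(y − -2) = 0.
Expanding: -6*x + 10*y + 8 = 0.


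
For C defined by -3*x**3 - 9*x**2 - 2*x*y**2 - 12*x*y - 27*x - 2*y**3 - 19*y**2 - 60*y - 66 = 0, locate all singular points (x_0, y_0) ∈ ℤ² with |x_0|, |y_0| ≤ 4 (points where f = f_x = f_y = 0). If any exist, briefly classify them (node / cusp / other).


Singular points: {(-1, -3)}; classification: cusp.

Compute partial derivatives:
  f_x = -9*x**2 - 18*x - 2*y**2 - 12*y - 27.
  f_y = -4*x*y - 12*x - 6*y**2 - 38*y - 60.
Scan x_0 ∈ {−4, ..., 4}. For each x_0, f_y(x_0, y) is a polynomial in y; find its integer roots y ∈ {−4, ..., 4}, then test f_x and f at those candidates.
  x = -4: f_y(-4, y) = -6*y**2 - 22*y - 12; vanishes at y ∈ {-3}. (-4, -3): f_x = -81 ≠ 0.
  x = -3: f_y(-3, y) = -6*y**2 - 26*y - 24; vanishes at y ∈ {-3}. (-3, -3): f_x = -36 ≠ 0.
  x = -2: f_y(-2, y) = -6*y**2 - 30*y - 36; vanishes at y ∈ {-3, -2}. (-2, -3): f_x = -9 ≠ 0; (-2, -2): f_x = -11 ≠ 0.
  x = -1: f_y(-1, y) = -6*y**2 - 34*y - 48; vanishes at y ∈ {-3}. (-1, -3): f_x = 0, f = 0 — SINGULAR.
  x = 0: f_y(0, y) = -6*y**2 - 38*y - 60; vanishes at y ∈ {-3}. (0, -3): f_x = -9 ≠ 0.
  x = 1: f_y(1, y) = -6*y**2 - 42*y - 72; vanishes at y ∈ {-4, -3}. (1, -4): f_x = -38 ≠ 0; (1, -3): f_x = -36 ≠ 0.
  x = 2: f_y(2, y) = -6*y**2 - 46*y - 84; vanishes at y ∈ {-3}. (2, -3): f_x = -81 ≠ 0.
  x = 3: f_y(3, y) = -6*y**2 - 50*y - 96; vanishes at y ∈ {-3}. (3, -3): f_x = -144 ≠ 0.
  x = 4: f_y(4, y) = -6*y**2 - 54*y - 108; vanishes at y ∈ {-3}. (4, -3): f_x = -225 ≠ 0.
Only singular point on the grid: (-1, -3).
Classify: substitute x = -1 + u, y = -3 + v and expand: f = -3*u**3 - 2*u*v**2 - 2*v**3 + v**2.
No constant or linear terms (consistent with a singular point). Quadratic part: v**2. Cubic part: -3*u**3 - 2*u*v**2 - 2*v**3.
The quadratic part v**2 is a perfect square, so there is a single (double) tangent line v = 0, i.e. y = -3. Restricting the cubic part to that line (v = 0) leaves -3*u**3 ≠ 0, so f is not divisible by v and the branch is v² ≈ 3*u**3 to lowest order — this is a cusp.
Classification: cusp.


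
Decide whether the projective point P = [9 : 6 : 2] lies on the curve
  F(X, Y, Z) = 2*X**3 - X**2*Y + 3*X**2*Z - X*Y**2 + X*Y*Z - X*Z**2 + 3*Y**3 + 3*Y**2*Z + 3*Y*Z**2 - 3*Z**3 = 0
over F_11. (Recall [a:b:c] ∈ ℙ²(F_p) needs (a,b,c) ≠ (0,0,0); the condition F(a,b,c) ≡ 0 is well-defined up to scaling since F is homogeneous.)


F(9,6,2) ≡ 6 (mod 11); P is NOT on the curve.

Evaluate F(9, 6, 2) term-by-term (mod 11).
  2*X**3 ↦ 2·729·1·1 = 1458
  -X**2*Y ↦ -1·81·6·1 = -486
  3*X**2*Z ↦ 3·81·1·2 = 486
  -X*Y**2 ↦ -1·9·36·1 = -324
  X*Y*Z ↦ 1·9·6·2 = 108
  -X*Z**2 ↦ -1·9·1·4 = -36
  3*Y**3 ↦ 3·1·216·1 = 648
  3*Y**2*Z ↦ 3·1·36·2 = 216
  3*Y*Z**2 ↦ 3·1·6·4 = 72
  -3*Z**3 ↦ -3·1·1·8 = -24
Sum: F(9, 6, 2) = (1458) + (-486) + (486) + (-324) + (108) + (-36) + (648) + (216) + (72) + (-24) = 2118.
Reducing mod 11: 2118 ≡ 6 (mod 11).
Since F(a, b, c) ≡ 6 ≠ 0 (mod 11), P does NOT lie on the curve.


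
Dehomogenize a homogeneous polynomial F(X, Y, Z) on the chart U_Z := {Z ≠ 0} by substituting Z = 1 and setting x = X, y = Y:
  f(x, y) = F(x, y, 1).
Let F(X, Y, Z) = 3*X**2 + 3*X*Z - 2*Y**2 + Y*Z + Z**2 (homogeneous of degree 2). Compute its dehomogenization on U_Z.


f(x, y) = 3*x**2 + 3*x - 2*y**2 + y + 1

On U_Z we set Z = 1. Each monomial c·X^i·Y^j·Z^k in F becomes c·x^i·y^j·1^k = c·x^i·y^j.
Substituting Z = 1: F(X, Y, 1) = 3*x**2 + 3*x - 2*y**2 + y + 1.
Note: deg(f) ≤ deg(F) = 2; strict inequality happens when F is divisible by Z (lost terms).


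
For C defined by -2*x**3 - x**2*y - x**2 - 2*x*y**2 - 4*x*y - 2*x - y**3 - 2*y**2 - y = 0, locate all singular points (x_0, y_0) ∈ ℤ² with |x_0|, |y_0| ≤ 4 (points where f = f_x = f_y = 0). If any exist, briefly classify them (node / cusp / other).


Singular points: {(0, -1)}; classification: cusp.

Compute partial derivatives:
  f_x = -6*x**2 - 2*x*y - 2*x - 2*y**2 - 4*y - 2.
  f_y = -x**2 - 4*x*y - 4*x - 3*y**2 - 4*y - 1.
Scan x_0 ∈ {−4, ..., 4}. For each x_0, f_y(x_0, y) is a polynomial in y; find its integer roots y ∈ {−4, ..., 4}, then test f_x and f at those candidates.
  x = -4: f_y(-4, y) = -3*y**2 + 12*y - 1; no integer root y with |y| ≤ 4.
  x = -3: f_y(-3, y) = -3*y**2 + 8*y + 2; no integer root y with |y| ≤ 4.
  x = -2: f_y(-2, y) = -3*y**2 + 4*y + 3; no integer root y with |y| ≤ 4.
  x = -1: f_y(-1, y) = 2 - 3*y**2; no integer root y with |y| ≤ 4.
  x = 0: f_y(0, y) = -3*y**2 - 4*y - 1; vanishes at y ∈ {-1}. (0, -1): f_x = 0, f = 0 — SINGULAR.
  x = 1: f_y(1, y) = -3*y**2 - 8*y - 6; no integer root y with |y| ≤ 4.
  x = 2: f_y(2, y) = -3*y**2 - 12*y - 13; no integer root y with |y| ≤ 4.
  x = 3: f_y(3, y) = -3*y**2 - 16*y - 22; no integer root y with |y| ≤ 4.
  x = 4: f_y(4, y) = -3*y**2 - 20*y - 33; vanishes at y ∈ {-3}. (4, -3): f_x = -88 ≠ 0.
Only singular point on the grid: (0, -1).
Classify: substitute x = 0 + u, y = -1 + v and expand: f = -2*u**3 - u**2*v - 2*u*v**2 - v**3 + v**2.
No constant or linear terms (consistent with a singular point). Quadratic part: v**2. Cubic part: -2*u**3 - u**2*v - 2*u*v**2 - v**3.
The quadratic part v**2 is a perfect square, so there is a single (double) tangent line v = 0, i.e. y = -1. Restricting the cubic part to that line (v = 0) leaves -2*u**3 ≠ 0, so f is not divisible by v and the branch is v² ≈ 2*u**3 to lowest order — this is a cusp.
Classification: cusp.


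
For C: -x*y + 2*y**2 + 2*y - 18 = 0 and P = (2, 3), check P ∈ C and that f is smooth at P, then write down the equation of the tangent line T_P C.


Tangent line at P: -3*x + 12*y - 30 = 0.

Step 1: f(2, 3) = 0, so P lies on C.
Step 2: partial derivatives
  f_x(x, y) = -y, f_y(x, y) = -x + 4*y + 2.
  f_x(P) = -3, f_y(P) = 12 (gradient nonzero, so P is smooth).
Step 3: tangent line at P: -3·(x − 2) + 12·(y − 3) = 0.
Expanding: -3*x + 12*y - 30 = 0.


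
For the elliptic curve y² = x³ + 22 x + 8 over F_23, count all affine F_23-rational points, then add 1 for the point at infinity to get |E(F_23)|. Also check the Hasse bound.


Affine points = {(0, 10), (0, 13), (1, 10), (1, 13), (3, 3), (3, 20), (5, 6), (5, 17), (8, 11), (8, 12), (10, 3), (10, 20), (14, 1), (14, 22), (18, 7), (18, 16), (21, 5), (21, 18), (22, 10), (22, 13)}; affine count = 20; |E(F_23)| = 21.

Discriminant check: Δ ∝ 4a³ + 27b² = 4·22³ + 27·8² = 4·10648 + 27·64 ≡ 22 (mod 23). Nonzero ⇒ E is nonsingular.
For each x ∈ F_23, compute rhs = x³ + 22·x + 8 mod 23, then count y ∈ F_23 with y² ≡ rhs.
  x = 0: rhs = 8, matching y values: 10, 13 (2 points).
  x = 1: rhs = 8, matching y values: 10, 13 (2 points).
  x = 2: rhs = 14, matching y values: none (0 points).
  x = 3: rhs = 9, matching y values: 3, 20 (2 points).
  x = 4: rhs = 22, matching y values: none (0 points).
  x = 5: rhs = 13, matching y values: 6, 17 (2 points).
  x = 6: rhs = 11, matching y values: none (0 points).
  x = 7: rhs = 22, matching y values: none (0 points).
  x = 8: rhs = 6, matching y values: 11, 12 (2 points).
  x = 9: rhs = 15, matching y values: none (0 points).
  x = 10: rhs = 9, matching y values: 3, 20 (2 points).
  x = 11: rhs = 17, matching y values: none (0 points).
  x = 12: rhs = 22, matching y values: none (0 points).
  x = 13: rhs = 7, matching y values: none (0 points).
  x = 14: rhs = 1, matching y values: 1, 22 (2 points).
  x = 15: rhs = 10, matching y values: none (0 points).
  x = 16: rhs = 17, matching y values: none (0 points).
  x = 17: rhs = 5, matching y values: none (0 points).
  x = 18: rhs = 3, matching y values: 7, 16 (2 points).
  x = 19: rhs = 17, matching y values: none (0 points).
  x = 20: rhs = 7, matching y values: none (0 points).
  x = 21: rhs = 2, matching y values: 5, 18 (2 points).
  x = 22: rhs = 8, matching y values: 10, 13 (2 points).
Total affine count: 20.
Full point count |E(F_23)| = 20 + 1 = 21.
Hasse bound: |21 − (23+1)| = |-3| = 3 ≤ 2√23 ≈ 9.5917 ✓.


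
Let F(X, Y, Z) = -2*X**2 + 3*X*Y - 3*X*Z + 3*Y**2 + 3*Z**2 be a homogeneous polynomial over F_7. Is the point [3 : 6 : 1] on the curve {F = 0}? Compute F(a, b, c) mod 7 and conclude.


F(3,6,1) ≡ 5 (mod 7); P is NOT on the curve.

Evaluate F(3, 6, 1) term-by-term (mod 7).
  -2*X**2 ↦ -2·9·1·1 = -18
  3*X*Y ↦ 3·3·6·1 = 54
  -3*X*Z ↦ -3·3·1·1 = -9
  3*Y**2 ↦ 3·1·36·1 = 108
  3*Z**2 ↦ 3·1·1·1 = 3
Sum: F(3, 6, 1) = (-18) + (54) + (-9) + (108) + (3) = 138.
Reducing mod 7: 138 ≡ 5 (mod 7).
Since F(a, b, c) ≡ 5 ≠ 0 (mod 7), P does NOT lie on the curve.


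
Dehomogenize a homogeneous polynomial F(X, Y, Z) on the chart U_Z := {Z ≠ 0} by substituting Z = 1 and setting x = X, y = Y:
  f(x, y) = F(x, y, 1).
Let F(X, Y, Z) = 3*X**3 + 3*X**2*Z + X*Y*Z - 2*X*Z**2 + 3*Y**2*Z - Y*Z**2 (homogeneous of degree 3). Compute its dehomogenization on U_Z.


f(x, y) = 3*x**3 + 3*x**2 + x*y - 2*x + 3*y**2 - y

On U_Z we set Z = 1. Each monomial c·X^i·Y^j·Z^k in F becomes c·x^i·y^j·1^k = c·x^i·y^j.
Substituting Z = 1: F(X, Y, 1) = 3*x**3 + 3*x**2 + x*y - 2*x + 3*y**2 - y.
Note: deg(f) ≤ deg(F) = 3; strict inequality happens when F is divisible by Z (lost terms).


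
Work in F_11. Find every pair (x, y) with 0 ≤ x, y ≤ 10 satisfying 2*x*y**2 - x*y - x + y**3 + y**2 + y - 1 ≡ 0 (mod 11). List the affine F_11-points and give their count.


Affine F_11-points: {(0, 5), (0, 8), (1, 4), (1, 5), (1, 10), (2, 3), (2, 5), (2, 9), (3, 5), (4, 2), (4, 5), (4, 6), (5, 5), (6, 5), (7, 5), (8, 5), (9, 5), (10, 0), (10, 5), (10, 7)}; count = 20.

For each of the 121 pairs (x, y) ∈ F_11², evaluate f(x, y) mod 11. Record the zeros.
  x = 0: [0↦10, 1↦2, 2↦2, 3↦5, 4↦6, 5↦0, 6↦4, 7↦2, 8↦0, 9↦4, 10↦9]  zeros at y ∈ {5, 8}
  x = 1: [0↦9, 1↦2, 2↦7, 3↦8, 4↦0, 5↦0, 6↦3, 7↦4, 8↦9, 9↦2, 10↦0]  zeros at y ∈ {4, 5, 10}
  x = 2: [0↦8, 1↦2, 2↦1, 3↦0, 4↦5, 5↦0, 6↦2, 7↦6, 8↦7, 9↦0, 10↦2]  zeros at y ∈ {3, 5, 9}
  x = 3: [0↦7, 1↦2, 2↦6, 3↦3, 4↦10, 5↦0, 6↦1, 7↦8, 8↦5, 9↦9, 10↦4]  zeros at y ∈ {5}
  x = 4: [0↦6, 1↦2, 2↦0, 3↦6, 4↦4, 5↦0, 6↦0, 7↦10, 8↦3, 9↦7, 10↦6]  zeros at y ∈ {2, 5, 6}
  x = 5: [0↦5, 1↦2, 2↦5, 3↦9, 4↦9, 5↦0, 6↦10, 7↦1, 8↦1, 9↦5, 10↦8]  zeros at y ∈ {5}
  x = 6: [0↦4, 1↦2, 2↦10, 3↦1, 4↦3, 5↦0, 6↦9, 7↦3, 8↦10, 9↦3, 10↦10]  zeros at y ∈ {5}
  x = 7: [0↦3, 1↦2, 2↦4, 3↦4, 4↦8, 5↦0, 6↦8, 7↦5, 8↦8, 9↦1, 10↦1]  zeros at y ∈ {5}
  x = 8: [0↦2, 1↦2, 2↦9, 3↦7, 4↦2, 5↦0, 6↦7, 7↦7, 8↦6, 9↦10, 10↦3]  zeros at y ∈ {5}
  x = 9: [0↦1, 1↦2, 2↦3, 3↦10, 4↦7, 5↦0, 6↦6, 7↦9, 8↦4, 9↦8, 10↦5]  zeros at y ∈ {5}
  x = 10: [0↦0, 1↦2, 2↦8, 3↦2, 4↦1, 5↦0, 6↦5, 7↦0, 8↦2, 9↦6, 10↦7]  zeros at y ∈ {0, 5, 7}
Collecting zeros: affine points = {(0, 5), (0, 8), (1, 4), (1, 5), (1, 10), (2, 3), (2, 5), (2, 9), (3, 5), (4, 2), (4, 5), (4, 6), (5, 5), (6, 5), (7, 5), (8, 5), (9, 5), (10, 0), (10, 5), (10, 7)}.
Total count |C(F_11)_aff| = 20.


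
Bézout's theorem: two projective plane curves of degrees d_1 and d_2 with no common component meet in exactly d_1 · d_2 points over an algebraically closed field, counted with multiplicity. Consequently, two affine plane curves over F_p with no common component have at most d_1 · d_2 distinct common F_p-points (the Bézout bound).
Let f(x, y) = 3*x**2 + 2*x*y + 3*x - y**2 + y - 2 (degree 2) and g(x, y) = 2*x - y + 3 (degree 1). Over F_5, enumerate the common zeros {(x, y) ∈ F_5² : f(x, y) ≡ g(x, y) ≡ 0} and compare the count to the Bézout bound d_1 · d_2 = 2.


Common zeros: ∅; count = 0; Bézout bound = 2.

deg(f) = 2, deg(g) = 1, so Bézout bound = 2.
Scan x ∈ F_5. For each x, list the y ∈ F_5 with f(x, y) ≡ 0 and those with g(x, y) ≡ 0 (mod 5); the common zeros in that column are the intersection.
  x = 0: f ≡ 0 at y ∈ ∅; g ≡ 0 at y ∈ {3}; common: ∅.
  x = 1: f ≡ 0 at y ∈ {4}; g ≡ 0 at y ∈ {0}; common: ∅.
  x = 2: f ≡ 0 at y ∈ {1, 4}; g ≡ 0 at y ∈ {2}; common: ∅.
  x = 3: f ≡ 0 at y ∈ {1}; g ≡ 0 at y ∈ {4}; common: ∅.
  x = 4: f ≡ 0 at y ∈ ∅; g ≡ 0 at y ∈ {1}; common: ∅.
Collecting: common zeros = ∅, so the count is 0.
Comparison with the Bézout bound: 0 ≤ 2 = deg(f)·deg(g), as expected for curves with no common component (the affine F_5-count falls short of the bound because intersections may lie at infinity, over extension fields, or carry multiplicity).


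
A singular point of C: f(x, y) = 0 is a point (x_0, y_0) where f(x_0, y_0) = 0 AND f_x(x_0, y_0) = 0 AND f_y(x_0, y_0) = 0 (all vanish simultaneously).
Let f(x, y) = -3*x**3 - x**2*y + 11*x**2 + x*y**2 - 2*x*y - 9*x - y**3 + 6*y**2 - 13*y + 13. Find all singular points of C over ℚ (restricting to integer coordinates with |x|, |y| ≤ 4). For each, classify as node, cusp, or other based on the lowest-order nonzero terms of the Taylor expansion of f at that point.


Singular points: {(1, 2)}; classification: cusp.

Compute partial derivatives:
  f_x = -9*x**2 - 2*x*y + 22*x + y**2 - 2*y - 9.
  f_y = -x**2 + 2*x*y - 2*x - 3*y**2 + 12*y - 13.
Scan x_0 ∈ {−4, ..., 4}. For each x_0, f_y(x_0, y) is a polynomial in y; find its integer roots y ∈ {−4, ..., 4}, then test f_x and f at those candidates.
  x = -4: f_y(-4, y) = -3*y**2 + 4*y - 21; no integer root y with |y| ≤ 4.
  x = -3: f_y(-3, y) = -3*y**2 + 6*y - 16; no integer root y with |y| ≤ 4.
  x = -2: f_y(-2, y) = -3*y**2 + 8*y - 13; no integer root y with |y| ≤ 4.
  x = -1: f_y(-1, y) = -3*y**2 + 10*y - 12; no integer root y with |y| ≤ 4.
  x = 0: f_y(0, y) = -3*y**2 + 12*y - 13; no integer root y with |y| ≤ 4.
  x = 1: f_y(1, y) = -3*y**2 + 14*y - 16; vanishes at y ∈ {2}. (1, 2): f_x = 0, f = 0 — SINGULAR.
  x = 2: f_y(2, y) = -3*y**2 + 16*y - 21; vanishes at y ∈ {3}. (2, 3): f_x = -10 ≠ 0.
  x = 3: f_y(3, y) = -3*y**2 + 18*y - 28; no integer root y with |y| ≤ 4.
  x = 4: f_y(4, y) = -3*y**2 + 20*y - 37; no integer root y with |y| ≤ 4.
Only singular point on the grid: (1, 2).
Classify: substitute x = 1 + u, y = 2 + v and expand: f = -3*u**3 - u**2*v + u*v**2 - v**3 + v**2.
No constant or linear terms (consistent with a singular point). Quadratic part: v**2. Cubic part: -3*u**3 - u**2*v + u*v**2 - v**3.
The quadratic part v**2 is a perfect square, so there is a single (double) tangent line v = 0, i.e. y = 2. Restricting the cubic part to that line (v = 0) leaves -3*u**3 ≠ 0, so f is not divisible by v and the branch is v² ≈ 3*u**3 to lowest order — this is a cusp.
Classification: cusp.


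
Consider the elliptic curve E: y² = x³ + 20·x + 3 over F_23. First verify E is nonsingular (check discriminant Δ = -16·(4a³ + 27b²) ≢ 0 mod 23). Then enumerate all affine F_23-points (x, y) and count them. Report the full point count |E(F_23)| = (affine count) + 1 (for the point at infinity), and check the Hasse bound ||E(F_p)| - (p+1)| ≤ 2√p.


Affine points = {(0, 7), (0, 16), (1, 1), (1, 22), (4, 3), (4, 20), (7, 7), (7, 16), (8, 10), (8, 13), (11, 6), (11, 17), (12, 4), (12, 19), (16, 7), (16, 16), (17, 9), (17, 14), (18, 10), (18, 13), (20, 10), (20, 13), (21, 1), (21, 22)}; affine count = 24; |E(F_23)| = 25.

Discriminant check: Δ ∝ 4a³ + 27b² = 4·20³ + 27·3² = 4·8000 + 27·9 ≡ 20 (mod 23). Nonzero ⇒ E is nonsingular.
For each x ∈ F_23, compute rhs = x³ + 20·x + 3 mod 23, then count y ∈ F_23 with y² ≡ rhs.
  x = 0: rhs = 3, matching y values: 7, 16 (2 points).
  x = 1: rhs = 1, matching y values: 1, 22 (2 points).
  x = 2: rhs = 5, matching y values: none (0 points).
  x = 3: rhs = 21, matching y values: none (0 points).
  x = 4: rhs = 9, matching y values: 3, 20 (2 points).
  x = 5: rhs = 21, matching y values: none (0 points).
  x = 6: rhs = 17, matching y values: none (0 points).
  x = 7: rhs = 3, matching y values: 7, 16 (2 points).
  x = 8: rhs = 8, matching y values: 10, 13 (2 points).
  x = 9: rhs = 15, matching y values: none (0 points).
  x = 10: rhs = 7, matching y values: none (0 points).
  x = 11: rhs = 13, matching y values: 6, 17 (2 points).
  x = 12: rhs = 16, matching y values: 4, 19 (2 points).
  x = 13: rhs = 22, matching y values: none (0 points).
  x = 14: rhs = 14, matching y values: none (0 points).
  x = 15: rhs = 21, matching y values: none (0 points).
  x = 16: rhs = 3, matching y values: 7, 16 (2 points).
  x = 17: rhs = 12, matching y values: 9, 14 (2 points).
  x = 18: rhs = 8, matching y values: 10, 13 (2 points).
  x = 19: rhs = 20, matching y values: none (0 points).
  x = 20: rhs = 8, matching y values: 10, 13 (2 points).
  x = 21: rhs = 1, matching y values: 1, 22 (2 points).
  x = 22: rhs = 5, matching y values: none (0 points).
Total affine count: 24.
Full point count |E(F_23)| = 24 + 1 = 25.
Hasse bound: |25 − (23+1)| = |1| = 1 ≤ 2√23 ≈ 9.5917 ✓.


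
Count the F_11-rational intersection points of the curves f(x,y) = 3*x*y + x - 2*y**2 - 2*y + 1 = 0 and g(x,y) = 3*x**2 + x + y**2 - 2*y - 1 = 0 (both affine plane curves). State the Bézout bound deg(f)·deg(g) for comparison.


Common zeros: {(3, 5), (6, 9), (9, 6)}; count = 3; Bézout bound = 4.

deg(f) = 2, deg(g) = 2, so Bézout bound = 4.
Scan x ∈ F_11. For each x, list the y ∈ F_11 with f(x, y) ≡ 0 and those with g(x, y) ≡ 0 (mod 11); the common zeros in that column are the intersection.
  x = 0: f ≡ 0 at y ∈ {2, 8}; g ≡ 0 at y ∈ ∅; common: ∅.
  x = 1: f ≡ 0 at y ∈ ∅; g ≡ 0 at y ∈ {4, 9}; common: ∅.
  x = 2: f ≡ 0 at y ∈ ∅; g ≡ 0 at y ∈ ∅; common: ∅.
  x = 3: f ≡ 0 at y ∈ {4, 5}; g ≡ 0 at y ∈ {5, 8}; common: {5}.
  x = 4: f ≡ 0 at y ∈ ∅; g ≡ 0 at y ∈ {5, 8}; common: ∅.
  x = 5: f ≡ 0 at y ∈ ∅; g ≡ 0 at y ∈ ∅; common: ∅.
  x = 6: f ≡ 0 at y ∈ {9, 10}; g ≡ 0 at y ∈ {4, 9}; common: {9}.
  x = 7: f ≡ 0 at y ∈ ∅; g ≡ 0 at y ∈ ∅; common: ∅.
  x = 8: f ≡ 0 at y ∈ ∅; g ≡ 0 at y ∈ {1}; common: ∅.
  x = 9: f ≡ 0 at y ∈ {1, 6}; g ≡ 0 at y ∈ {6, 7}; common: {6}.
  x = 10: f ≡ 0 at y ∈ {0, 3}; g ≡ 0 at y ∈ {1}; common: ∅.
Collecting: common zeros = {(3, 5), (6, 9), (9, 6)}, so the count is 3.
Comparison with the Bézout bound: 3 ≤ 4 = deg(f)·deg(g), as expected for curves with no common component (the affine F_11-count falls short of the bound because intersections may lie at infinity, over extension fields, or carry multiplicity).


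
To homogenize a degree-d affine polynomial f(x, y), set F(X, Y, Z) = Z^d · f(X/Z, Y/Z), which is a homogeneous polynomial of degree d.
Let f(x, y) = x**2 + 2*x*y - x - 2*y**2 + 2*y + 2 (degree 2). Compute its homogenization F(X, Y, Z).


F(X, Y, Z) = X**2 + 2*X*Y - X*Z - 2*Y**2 + 2*Y*Z + 2*Z**2

deg(f) = 2.
Substitute x = X/Z, y = Y/Z into f, then multiply by Z^2.
  monomial 1·x^2·y^0 ↦ 1·X^2·Y^0·Z^0.
  monomial 2·x^1·y^1 ↦ 2·X^1·Y^1·Z^0.
  monomial -1·x^1·y^0 ↦ -1·X^1·Y^0·Z^1.
  monomial -2·x^0·y^2 ↦ -2·X^0·Y^2·Z^0.
  monomial 2·x^0·y^1 ↦ 2·X^0·Y^1·Z^1.
  monomial 2·x^0·y^0 ↦ 2·X^0·Y^0·Z^2.
Collecting: F(X, Y, Z) = X**2 + 2*X*Y - X*Z - 2*Y**2 + 2*Y*Z + 2*Z**2.


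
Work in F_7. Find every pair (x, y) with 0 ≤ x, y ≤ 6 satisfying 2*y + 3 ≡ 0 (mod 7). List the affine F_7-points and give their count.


Affine F_7-points: {(0, 2), (1, 2), (2, 2), (3, 2), (4, 2), (5, 2), (6, 2)}; count = 7.

For each of the 49 pairs (x, y) ∈ F_7², evaluate f(x, y) mod 7. Record the zeros.
  x = 0: [0↦3, 1↦5, 2↦0, 3↦2, 4↦4, 5↦6, 6↦1]  zeros at y ∈ {2}
  x = 1: [0↦3, 1↦5, 2↦0, 3↦2, 4↦4, 5↦6, 6↦1]  zeros at y ∈ {2}
  x = 2: [0↦3, 1↦5, 2↦0, 3↦2, 4↦4, 5↦6, 6↦1]  zeros at y ∈ {2}
  x = 3: [0↦3, 1↦5, 2↦0, 3↦2, 4↦4, 5↦6, 6↦1]  zeros at y ∈ {2}
  x = 4: [0↦3, 1↦5, 2↦0, 3↦2, 4↦4, 5↦6, 6↦1]  zeros at y ∈ {2}
  x = 5: [0↦3, 1↦5, 2↦0, 3↦2, 4↦4, 5↦6, 6↦1]  zeros at y ∈ {2}
  x = 6: [0↦3, 1↦5, 2↦0, 3↦2, 4↦4, 5↦6, 6↦1]  zeros at y ∈ {2}
Collecting zeros: affine points = {(0, 2), (1, 2), (2, 2), (3, 2), (4, 2), (5, 2), (6, 2)}.
Total count |C(F_7)_aff| = 7.


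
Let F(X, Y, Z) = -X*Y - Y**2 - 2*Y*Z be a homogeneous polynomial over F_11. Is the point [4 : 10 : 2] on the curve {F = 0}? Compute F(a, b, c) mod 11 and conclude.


F(4,10,2) ≡ 7 (mod 11); P is NOT on the curve.

Evaluate F(4, 10, 2) term-by-term (mod 11).
  -X*Y ↦ -1·4·10·1 = -40
  -Y**2 ↦ -1·1·100·1 = -100
  -2*Y*Z ↦ -2·1·10·2 = -40
Sum: F(4, 10, 2) = (-40) + (-100) + (-40) = -180.
Reducing mod 11: -180 ≡ 7 (mod 11).
Since F(a, b, c) ≡ 7 ≠ 0 (mod 11), P does NOT lie on the curve.


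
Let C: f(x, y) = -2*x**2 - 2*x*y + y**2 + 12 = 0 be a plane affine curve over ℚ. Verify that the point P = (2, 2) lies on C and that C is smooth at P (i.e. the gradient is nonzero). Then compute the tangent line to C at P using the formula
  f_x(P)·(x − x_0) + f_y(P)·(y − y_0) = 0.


Tangent line at P: 24 - 12*x = 0.

Step 1: f(2, 2) = 0, so P lies on C.
Step 2: partial derivatives
  f_x(x, y) = -4*x - 2*y, f_y(x, y) = -2*x + 2*y.
  f_x(P) = -12, f_y(P) = 0 (gradient nonzero, so P is smooth).
Step 3: tangent line at P: -12·(x − 2) + 0·(y − 2) = 0.
Expanding: 24 - 12*x = 0.


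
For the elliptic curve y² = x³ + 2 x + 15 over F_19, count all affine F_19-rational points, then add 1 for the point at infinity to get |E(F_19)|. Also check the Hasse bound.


Affine points = {(4, 7), (4, 12), (5, 6), (5, 13), (7, 7), (7, 12), (8, 7), (8, 12), (10, 3), (10, 16), (11, 0), (12, 0), (15, 0), (16, 1), (16, 18)}; affine count = 15; |E(F_19)| = 16.

Discriminant check: Δ ∝ 4a³ + 27b² = 4·2³ + 27·15² = 4·8 + 27·225 ≡ 8 (mod 19). Nonzero ⇒ E is nonsingular.
For each x ∈ F_19, compute rhs = x³ + 2·x + 15 mod 19, then count y ∈ F_19 with y² ≡ rhs.
  x = 0: rhs = 15, matching y values: none (0 points).
  x = 1: rhs = 18, matching y values: none (0 points).
  x = 2: rhs = 8, matching y values: none (0 points).
  x = 3: rhs = 10, matching y values: none (0 points).
  x = 4: rhs = 11, matching y values: 7, 12 (2 points).
  x = 5: rhs = 17, matching y values: 6, 13 (2 points).
  x = 6: rhs = 15, matching y values: none (0 points).
  x = 7: rhs = 11, matching y values: 7, 12 (2 points).
  x = 8: rhs = 11, matching y values: 7, 12 (2 points).
  x = 9: rhs = 2, matching y values: none (0 points).
  x = 10: rhs = 9, matching y values: 3, 16 (2 points).
  x = 11: rhs = 0, matching y values: 0 (1 points).
  x = 12: rhs = 0, matching y values: 0 (1 points).
  x = 13: rhs = 15, matching y values: none (0 points).
  x = 14: rhs = 13, matching y values: none (0 points).
  x = 15: rhs = 0, matching y values: 0 (1 points).
  x = 16: rhs = 1, matching y values: 1, 18 (2 points).
  x = 17: rhs = 3, matching y values: none (0 points).
  x = 18: rhs = 12, matching y values: none (0 points).
Total affine count: 15.
Full point count |E(F_19)| = 15 + 1 = 16.
Hasse bound: |16 − (19+1)| = |-4| = 4 ≤ 2√19 ≈ 8.7178 ✓.


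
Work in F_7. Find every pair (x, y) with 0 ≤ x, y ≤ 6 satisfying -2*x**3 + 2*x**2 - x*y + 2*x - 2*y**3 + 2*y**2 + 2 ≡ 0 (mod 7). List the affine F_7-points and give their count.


Affine F_7-points: {(1, 3), (2, 2), (3, 0), (3, 2), (3, 6), (5, 5), (6, 6)}; count = 7.

For each of the 49 pairs (x, y) ∈ F_7², evaluate f(x, y) mod 7. Record the zeros.
  x = 0: [0↦2, 1↦2, 2↦1, 3↦1, 4↦4, 5↦5, 6↦6]  zeros at y ∈ ∅
  x = 1: [0↦4, 1↦3, 2↦1, 3↦0, 4↦2, 5↦2, 6↦2]  zeros at y ∈ {3}
  x = 2: [0↦5, 1↦3, 2↦0, 3↦5, 4↦6, 5↦5, 6↦4]  zeros at y ∈ {2}
  x = 3: [0↦0, 1↦4, 2↦0, 3↦4, 4↦4, 5↦2, 6↦0]  zeros at y ∈ {0, 2, 6}
  x = 4: [0↦5, 1↦1, 2↦3, 3↦6, 4↦5, 5↦2, 6↦6]  zeros at y ∈ ∅
  x = 5: [0↦1, 1↦3, 2↦4, 3↦6, 4↦4, 5↦0, 6↦3]  zeros at y ∈ {5}
  x = 6: [0↦4, 1↦5, 2↦5, 3↦6, 4↦3, 5↦5, 6↦0]  zeros at y ∈ {6}
Collecting zeros: affine points = {(1, 3), (2, 2), (3, 0), (3, 2), (3, 6), (5, 5), (6, 6)}.
Total count |C(F_7)_aff| = 7.


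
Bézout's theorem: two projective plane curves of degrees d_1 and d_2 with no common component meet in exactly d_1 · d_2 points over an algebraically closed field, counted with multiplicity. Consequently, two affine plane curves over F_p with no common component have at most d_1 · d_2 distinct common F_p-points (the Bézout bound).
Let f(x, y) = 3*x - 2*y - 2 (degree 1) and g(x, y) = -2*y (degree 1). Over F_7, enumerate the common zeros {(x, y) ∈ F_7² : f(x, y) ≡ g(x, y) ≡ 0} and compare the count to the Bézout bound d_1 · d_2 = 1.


Common zeros: {(3, 0)}; count = 1; Bézout bound = 1.

deg(f) = 1, deg(g) = 1, so Bézout bound = 1.
Scan x ∈ F_7. For each x, list the y ∈ F_7 with f(x, y) ≡ 0 and those with g(x, y) ≡ 0 (mod 7); the common zeros in that column are the intersection.
  x = 0: f ≡ 0 at y ∈ {6}; g ≡ 0 at y ∈ {0}; common: ∅.
  x = 1: f ≡ 0 at y ∈ {4}; g ≡ 0 at y ∈ {0}; common: ∅.
  x = 2: f ≡ 0 at y ∈ {2}; g ≡ 0 at y ∈ {0}; common: ∅.
  x = 3: f ≡ 0 at y ∈ {0}; g ≡ 0 at y ∈ {0}; common: {0}.
  x = 4: f ≡ 0 at y ∈ {5}; g ≡ 0 at y ∈ {0}; common: ∅.
  x = 5: f ≡ 0 at y ∈ {3}; g ≡ 0 at y ∈ {0}; common: ∅.
  x = 6: f ≡ 0 at y ∈ {1}; g ≡ 0 at y ∈ {0}; common: ∅.
Collecting: common zeros = {(3, 0)}, so the count is 1.
Comparison with the Bézout bound: 1 ≤ 1 = deg(f)·deg(g), as expected for curves with no common component (the bound is attained).


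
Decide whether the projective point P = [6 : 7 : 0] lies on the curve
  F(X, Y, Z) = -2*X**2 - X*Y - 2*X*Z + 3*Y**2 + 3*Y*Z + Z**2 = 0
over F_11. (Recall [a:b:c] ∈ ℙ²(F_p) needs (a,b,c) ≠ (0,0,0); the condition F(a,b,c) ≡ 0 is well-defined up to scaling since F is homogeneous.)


F(6,7,0) ≡ 0 (mod 11); P is on the curve.

Evaluate F(6, 7, 0) term-by-term (mod 11).
  -2*X**2 ↦ -2·36·1·1 = -72
  -X*Y ↦ -1·6·7·1 = -42
  -2*X*Z ↦ -2·6·1·0 = 0
  3*Y**2 ↦ 3·1·49·1 = 147
  3*Y*Z ↦ 3·1·7·0 = 0
  Z**2 ↦ 1·1·1·0 = 0
Sum: F(6, 7, 0) = (-72) + (-42) + (0) + (147) + (0) + (0) = 33.
Reducing mod 11: 33 ≡ 0 (mod 11).
Since F(a, b, c) ≡ 0 (mod 11), P lies on the curve.


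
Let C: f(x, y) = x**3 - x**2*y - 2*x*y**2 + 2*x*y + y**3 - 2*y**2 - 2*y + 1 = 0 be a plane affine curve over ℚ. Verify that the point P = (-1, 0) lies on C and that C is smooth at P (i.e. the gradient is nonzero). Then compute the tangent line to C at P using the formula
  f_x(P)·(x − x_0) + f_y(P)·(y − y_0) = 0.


Tangent line at P: 3*x - 5*y + 3 = 0.

Step 1: f(-1, 0) = 0, so P lies on C.
Step 2: partial derivatives
  f_x(x, y) = 3*x**2 - 2*x*y - 2*y**2 + 2*y, f_y(x, y) = -x**2 - 4*x*y + 2*x + 3*y**2 - 4*y - 2.
  f_x(P) = 3, f_y(P) = -5 (gradient nonzero, so P is smooth).
Step 3: tangent line at P: 3·(x − -1) + -5·(y − 0) = 0.
Expanding: 3*x - 5*y + 3 = 0.


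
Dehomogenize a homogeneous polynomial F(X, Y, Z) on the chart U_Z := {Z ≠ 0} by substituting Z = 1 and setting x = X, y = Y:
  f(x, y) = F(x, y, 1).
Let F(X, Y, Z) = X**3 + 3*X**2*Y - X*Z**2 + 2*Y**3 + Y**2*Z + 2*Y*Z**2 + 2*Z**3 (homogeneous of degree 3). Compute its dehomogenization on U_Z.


f(x, y) = x**3 + 3*x**2*y - x + 2*y**3 + y**2 + 2*y + 2

On U_Z we set Z = 1. Each monomial c·X^i·Y^j·Z^k in F becomes c·x^i·y^j·1^k = c·x^i·y^j.
Substituting Z = 1: F(X, Y, 1) = x**3 + 3*x**2*y - x + 2*y**3 + y**2 + 2*y + 2.
Note: deg(f) ≤ deg(F) = 3; strict inequality happens when F is divisible by Z (lost terms).


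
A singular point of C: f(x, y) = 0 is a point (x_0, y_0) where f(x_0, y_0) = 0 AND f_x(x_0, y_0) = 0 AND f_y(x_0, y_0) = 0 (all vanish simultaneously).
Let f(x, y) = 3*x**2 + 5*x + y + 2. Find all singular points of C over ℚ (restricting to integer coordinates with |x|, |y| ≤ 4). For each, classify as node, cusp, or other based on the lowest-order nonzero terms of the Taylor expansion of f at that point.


No singular points in the scanned grid; C is smooth there.

Compute partial derivatives:
  f_x = 6*x + 5.
  f_y = 1.
f_y = 1 is a nonzero constant, so f_y never vanishes: no point (x, y) can satisfy f = f_x = f_y = 0. In particular no (x, y) ∈ {−4, ..., 4}² is singular; the curve is smooth.


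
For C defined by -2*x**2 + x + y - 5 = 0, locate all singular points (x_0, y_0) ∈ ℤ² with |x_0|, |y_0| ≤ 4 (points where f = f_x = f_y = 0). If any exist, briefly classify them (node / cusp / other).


No singular points in the scanned grid; C is smooth there.

Compute partial derivatives:
  f_x = 1 - 4*x.
  f_y = 1.
f_y = 1 is a nonzero constant, so f_y never vanishes: no point (x, y) can satisfy f = f_x = f_y = 0. In particular no (x, y) ∈ {−4, ..., 4}² is singular; the curve is smooth.


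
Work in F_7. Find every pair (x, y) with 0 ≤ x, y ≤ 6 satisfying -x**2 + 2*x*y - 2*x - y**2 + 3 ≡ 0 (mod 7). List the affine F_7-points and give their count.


Affine F_7-points: {(1, 0), (1, 2), (3, 1), (3, 5), (4, 0), (4, 1), (5, 5)}; count = 7.

For each of the 49 pairs (x, y) ∈ F_7², evaluate f(x, y) mod 7. Record the zeros.
  x = 0: [0↦3, 1↦2, 2↦6, 3↦1, 4↦1, 5↦6, 6↦2]  zeros at y ∈ ∅
  x = 1: [0↦0, 1↦1, 2↦0, 3↦4, 4↦6, 5↦6, 6↦4]  zeros at y ∈ {0, 2}
  x = 2: [0↦2, 1↦5, 2↦6, 3↦5, 4↦2, 5↦4, 6↦4]  zeros at y ∈ ∅
  x = 3: [0↦2, 1↦0, 2↦3, 3↦4, 4↦3, 5↦0, 6↦2]  zeros at y ∈ {1, 5}
  x = 4: [0↦0, 1↦0, 2↦5, 3↦1, 4↦2, 5↦1, 6↦5]  zeros at y ∈ {0, 1}
  x = 5: [0↦3, 1↦5, 2↦5, 3↦3, 4↦6, 5↦0, 6↦6]  zeros at y ∈ {5}
  x = 6: [0↦4, 1↦1, 2↦3, 3↦3, 4↦1, 5↦4, 6↦5]  zeros at y ∈ ∅
Collecting zeros: affine points = {(1, 0), (1, 2), (3, 1), (3, 5), (4, 0), (4, 1), (5, 5)}.
Total count |C(F_7)_aff| = 7.


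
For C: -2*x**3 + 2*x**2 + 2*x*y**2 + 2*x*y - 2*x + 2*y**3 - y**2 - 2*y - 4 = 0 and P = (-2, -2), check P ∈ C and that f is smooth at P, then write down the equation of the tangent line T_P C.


Tangent line at P: -30*x + 38*y + 16 = 0.

Step 1: f(-2, -2) = 0, so P lies on C.
Step 2: partial derivatives
  f_x(x, y) = -6*x**2 + 4*x + 2*y**2 + 2*y - 2, f_y(x, y) = 4*x*y + 2*x + 6*y**2 - 2*y - 2.
  f_x(P) = -30, f_y(P) = 38 (gradient nonzero, so P is smooth).
Step 3: tangent line at P: -30·(x − -2) + 38·(y − -2) = 0.
Expanding: -30*x + 38*y + 16 = 0.


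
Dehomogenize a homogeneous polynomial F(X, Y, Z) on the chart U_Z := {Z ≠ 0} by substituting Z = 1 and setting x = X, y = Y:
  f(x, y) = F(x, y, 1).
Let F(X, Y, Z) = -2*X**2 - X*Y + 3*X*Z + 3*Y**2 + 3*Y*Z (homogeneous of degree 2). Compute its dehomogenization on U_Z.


f(x, y) = -2*x**2 - x*y + 3*x + 3*y**2 + 3*y

On U_Z we set Z = 1. Each monomial c·X^i·Y^j·Z^k in F becomes c·x^i·y^j·1^k = c·x^i·y^j.
Substituting Z = 1: F(X, Y, 1) = -2*x**2 - x*y + 3*x + 3*y**2 + 3*y.
Note: deg(f) ≤ deg(F) = 2; strict inequality happens when F is divisible by Z (lost terms).


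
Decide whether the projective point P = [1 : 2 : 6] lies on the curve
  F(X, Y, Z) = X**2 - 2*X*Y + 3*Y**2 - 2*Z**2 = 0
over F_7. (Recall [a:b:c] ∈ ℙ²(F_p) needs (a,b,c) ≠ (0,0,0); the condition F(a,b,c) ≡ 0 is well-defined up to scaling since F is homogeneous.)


F(1,2,6) ≡ 0 (mod 7); P is on the curve.

Evaluate F(1, 2, 6) term-by-term (mod 7).
  X**2 ↦ 1·1·1·1 = 1
  -2*X*Y ↦ -2·1·2·1 = -4
  3*Y**2 ↦ 3·1·4·1 = 12
  -2*Z**2 ↦ -2·1·1·36 = -72
Sum: F(1, 2, 6) = (1) + (-4) + (12) + (-72) = -63.
Reducing mod 7: -63 ≡ 0 (mod 7).
Since F(a, b, c) ≡ 0 (mod 7), P lies on the curve.


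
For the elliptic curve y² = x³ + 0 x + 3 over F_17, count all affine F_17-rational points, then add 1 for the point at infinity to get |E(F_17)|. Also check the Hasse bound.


Affine points = {(1, 2), (1, 15), (3, 8), (3, 9), (4, 4), (4, 13), (5, 3), (5, 14), (6, 7), (6, 10), (9, 1), (9, 16), (10, 0), (11, 5), (11, 12), (16, 6), (16, 11)}; affine count = 17; |E(F_17)| = 18.

Discriminant check: Δ ∝ 4a³ + 27b² = 4·0³ + 27·3² = 4·0 + 27·9 ≡ 5 (mod 17). Nonzero ⇒ E is nonsingular.
For each x ∈ F_17, compute rhs = x³ + 0·x + 3 mod 17, then count y ∈ F_17 with y² ≡ rhs.
  x = 0: rhs = 3, matching y values: none (0 points).
  x = 1: rhs = 4, matching y values: 2, 15 (2 points).
  x = 2: rhs = 11, matching y values: none (0 points).
  x = 3: rhs = 13, matching y values: 8, 9 (2 points).
  x = 4: rhs = 16, matching y values: 4, 13 (2 points).
  x = 5: rhs = 9, matching y values: 3, 14 (2 points).
  x = 6: rhs = 15, matching y values: 7, 10 (2 points).
  x = 7: rhs = 6, matching y values: none (0 points).
  x = 8: rhs = 5, matching y values: none (0 points).
  x = 9: rhs = 1, matching y values: 1, 16 (2 points).
  x = 10: rhs = 0, matching y values: 0 (1 points).
  x = 11: rhs = 8, matching y values: 5, 12 (2 points).
  x = 12: rhs = 14, matching y values: none (0 points).
  x = 13: rhs = 7, matching y values: none (0 points).
  x = 14: rhs = 10, matching y values: none (0 points).
  x = 15: rhs = 12, matching y values: none (0 points).
  x = 16: rhs = 2, matching y values: 6, 11 (2 points).
Total affine count: 17.
Full point count |E(F_17)| = 17 + 1 = 18.
Hasse bound: |18 − (17+1)| = |0| = 0 ≤ 2√17 ≈ 8.2462 ✓.


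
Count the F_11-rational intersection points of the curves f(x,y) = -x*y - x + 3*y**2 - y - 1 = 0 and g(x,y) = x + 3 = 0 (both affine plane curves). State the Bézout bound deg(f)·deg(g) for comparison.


Common zeros: ∅; count = 0; Bézout bound = 2.

deg(f) = 2, deg(g) = 1, so Bézout bound = 2.
Scan x ∈ F_11. For each x, list the y ∈ F_11 with f(x, y) ≡ 0 and those with g(x, y) ≡ 0 (mod 11); the common zeros in that column are the intersection.
  x = 0: f ≡ 0 at y ∈ ∅; g ≡ 0 at y ∈ ∅; common: ∅.
  x = 1: f ≡ 0 at y ∈ ∅; g ≡ 0 at y ∈ ∅; common: ∅.
  x = 2: f ≡ 0 at y ∈ {4, 8}; g ≡ 0 at y ∈ ∅; common: ∅.
  x = 3: f ≡ 0 at y ∈ {2, 3}; g ≡ 0 at y ∈ ∅; common: ∅.
  x = 4: f ≡ 0 at y ∈ ∅; g ≡ 0 at y ∈ ∅; common: ∅.
  x = 5: f ≡ 0 at y ∈ {6, 7}; g ≡ 0 at y ∈ ∅; common: ∅.
  x = 6: f ≡ 0 at y ∈ {1, 5}; g ≡ 0 at y ∈ ∅; common: ∅.
  x = 7: f ≡ 0 at y ∈ ∅; g ≡ 0 at y ∈ ∅; common: ∅.
  x = 8: f ≡ 0 at y ∈ ∅; g ≡ 0 at y ∈ {0, 1, 2, 3, 4, 5, 6, 7, 8, 9, 10}; common: ∅.
  x = 9: f ≡ 0 at y ∈ {9}; g ≡ 0 at y ∈ ∅; common: ∅.
  x = 10: f ≡ 0 at y ∈ {0}; g ≡ 0 at y ∈ ∅; common: ∅.
Collecting: common zeros = ∅, so the count is 0.
Comparison with the Bézout bound: 0 ≤ 2 = deg(f)·deg(g), as expected for curves with no common component (the affine F_11-count falls short of the bound because intersections may lie at infinity, over extension fields, or carry multiplicity).


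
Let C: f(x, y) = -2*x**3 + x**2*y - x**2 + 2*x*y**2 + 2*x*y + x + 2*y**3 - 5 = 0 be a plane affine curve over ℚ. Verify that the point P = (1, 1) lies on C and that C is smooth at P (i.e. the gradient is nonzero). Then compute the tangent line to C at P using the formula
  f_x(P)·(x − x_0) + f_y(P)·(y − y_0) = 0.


Tangent line at P: -x + 13*y - 12 = 0.

Step 1: f(1, 1) = 0, so P lies on C.
Step 2: partial derivatives
  f_x(x, y) = -6*x**2 + 2*x*y - 2*x + 2*y**2 + 2*y + 1, f_y(x, y) = x**2 + 4*x*y + 2*x + 6*y**2.
  f_x(P) = -1, f_y(P) = 13 (gradient nonzero, so P is smooth).
Step 3: tangent line at P: -1·(x − 1) + 13·(y − 1) = 0.
Expanding: -x + 13*y - 12 = 0.


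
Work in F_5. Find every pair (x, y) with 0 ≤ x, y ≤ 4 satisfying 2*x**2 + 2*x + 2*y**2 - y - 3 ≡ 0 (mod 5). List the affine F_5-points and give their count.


Affine F_5-points: {(0, 4), (2, 1), (2, 2), (4, 4)}; count = 4.

For each of the 25 pairs (x, y) ∈ F_5², evaluate f(x, y) mod 5. Record the zeros.
  x = 0: [0↦2, 1↦3, 2↦3, 3↦2, 4↦0]  zeros at y ∈ {4}
  x = 1: [0↦1, 1↦2, 2↦2, 3↦1, 4↦4]  zeros at y ∈ ∅
  x = 2: [0↦4, 1↦0, 2↦0, 3↦4, 4↦2]  zeros at y ∈ {1, 2}
  x = 3: [0↦1, 1↦2, 2↦2, 3↦1, 4↦4]  zeros at y ∈ ∅
  x = 4: [0↦2, 1↦3, 2↦3, 3↦2, 4↦0]  zeros at y ∈ {4}
Collecting zeros: affine points = {(0, 4), (2, 1), (2, 2), (4, 4)}.
Total count |C(F_5)_aff| = 4.


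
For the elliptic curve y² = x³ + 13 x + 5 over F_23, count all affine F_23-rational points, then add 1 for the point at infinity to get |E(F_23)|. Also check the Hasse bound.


Affine points = {(2, 4), (2, 19), (3, 5), (3, 18), (4, 11), (4, 12), (6, 0), (7, 5), (7, 18), (8, 0), (9, 0), (10, 10), (10, 13), (12, 7), (12, 16), (13, 5), (13, 18), (16, 10), (16, 13), (19, 2), (19, 21), (20, 10), (20, 13)}; affine count = 23; |E(F_23)| = 24.

Discriminant check: Δ ∝ 4a³ + 27b² = 4·13³ + 27·5² = 4·2197 + 27·25 ≡ 10 (mod 23). Nonzero ⇒ E is nonsingular.
For each x ∈ F_23, compute rhs = x³ + 13·x + 5 mod 23, then count y ∈ F_23 with y² ≡ rhs.
  x = 0: rhs = 5, matching y values: none (0 points).
  x = 1: rhs = 19, matching y values: none (0 points).
  x = 2: rhs = 16, matching y values: 4, 19 (2 points).
  x = 3: rhs = 2, matching y values: 5, 18 (2 points).
  x = 4: rhs = 6, matching y values: 11, 12 (2 points).
  x = 5: rhs = 11, matching y values: none (0 points).
  x = 6: rhs = 0, matching y values: 0 (1 points).
  x = 7: rhs = 2, matching y values: 5, 18 (2 points).
  x = 8: rhs = 0, matching y values: 0 (1 points).
  x = 9: rhs = 0, matching y values: 0 (1 points).
  x = 10: rhs = 8, matching y values: 10, 13 (2 points).
  x = 11: rhs = 7, matching y values: none (0 points).
  x = 12: rhs = 3, matching y values: 7, 16 (2 points).
  x = 13: rhs = 2, matching y values: 5, 18 (2 points).
  x = 14: rhs = 10, matching y values: none (0 points).
  x = 15: rhs = 10, matching y values: none (0 points).
  x = 16: rhs = 8, matching y values: 10, 13 (2 points).
  x = 17: rhs = 10, matching y values: none (0 points).
  x = 18: rhs = 22, matching y values: none (0 points).
  x = 19: rhs = 4, matching y values: 2, 21 (2 points).
  x = 20: rhs = 8, matching y values: 10, 13 (2 points).
  x = 21: rhs = 17, matching y values: none (0 points).
  x = 22: rhs = 14, matching y values: none (0 points).
Total affine count: 23.
Full point count |E(F_23)| = 23 + 1 = 24.
Hasse bound: |24 − (23+1)| = |0| = 0 ≤ 2√23 ≈ 9.5917 ✓.
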